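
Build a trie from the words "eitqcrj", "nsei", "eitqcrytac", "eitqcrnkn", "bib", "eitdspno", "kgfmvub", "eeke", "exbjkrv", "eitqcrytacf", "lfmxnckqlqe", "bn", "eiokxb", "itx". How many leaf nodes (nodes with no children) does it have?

Leaves are exactly the stored words that no other stored word extends.
Those words: "bib", "bn", "eeke", "eiokxb", "eitdspno", "eitqcrj", "eitqcrnkn", "eitqcrytacf", "exbjkrv", "itx", "kgfmvub", "lfmxnckqlqe", "nsei"
Leaf count: 13

13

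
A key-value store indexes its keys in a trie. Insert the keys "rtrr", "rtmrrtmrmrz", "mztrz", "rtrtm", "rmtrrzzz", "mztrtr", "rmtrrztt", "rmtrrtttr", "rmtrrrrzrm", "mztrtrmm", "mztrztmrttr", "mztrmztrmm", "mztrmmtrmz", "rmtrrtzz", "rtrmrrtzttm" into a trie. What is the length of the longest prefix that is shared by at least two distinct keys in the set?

6

Look for the deepest trie node that still has at least two words in its subtree.
"mztrtr" and "mztrtrmm" agree on "mztrtr" (6 characters) before diverging; nothing deeper is shared.
Longest shared-prefix length: 6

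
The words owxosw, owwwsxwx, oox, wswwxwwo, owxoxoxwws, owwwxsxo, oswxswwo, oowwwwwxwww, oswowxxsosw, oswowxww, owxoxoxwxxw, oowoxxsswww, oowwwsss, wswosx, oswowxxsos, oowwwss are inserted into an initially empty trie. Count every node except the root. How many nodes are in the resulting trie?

75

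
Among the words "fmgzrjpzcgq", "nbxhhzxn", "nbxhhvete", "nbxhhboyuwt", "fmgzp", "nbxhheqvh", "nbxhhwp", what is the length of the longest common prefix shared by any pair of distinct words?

Look for the deepest trie node that still has at least two words in its subtree.
"nbxhhboyuwt" and "nbxhheqvh" agree on "nbxhh" (5 characters) before diverging; nothing deeper is shared.
Longest shared-prefix length: 5

5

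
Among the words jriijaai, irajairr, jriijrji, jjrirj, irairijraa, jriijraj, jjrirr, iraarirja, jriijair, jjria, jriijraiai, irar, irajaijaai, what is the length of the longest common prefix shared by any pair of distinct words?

Look for the deepest trie node that still has at least two words in its subtree.
"jriijraiai" and "jriijraj" agree on "jriijra" (7 characters) before diverging; nothing deeper is shared.
Longest shared-prefix length: 7

7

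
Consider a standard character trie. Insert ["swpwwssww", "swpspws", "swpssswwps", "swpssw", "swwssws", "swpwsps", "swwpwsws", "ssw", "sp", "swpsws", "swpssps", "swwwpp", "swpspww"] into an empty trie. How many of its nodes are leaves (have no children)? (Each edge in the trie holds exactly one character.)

13

A leaf is a node with no children — equivalently, the end of a word that is not a proper prefix of any other stored word.
Those words: "sp", "ssw", "swpspws", "swpspww", "swpssps", "swpssswwps", "swpssw", "swpsws", "swpwsps", "swpwwssww", "swwpwsws", "swwssws", "swwwpp"
Leaf count: 13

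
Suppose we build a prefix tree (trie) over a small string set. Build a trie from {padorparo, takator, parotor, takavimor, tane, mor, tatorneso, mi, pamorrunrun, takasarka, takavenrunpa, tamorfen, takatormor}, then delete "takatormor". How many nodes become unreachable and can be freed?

After clearing the end-marker at "takatormor", prune upward until reaching a node still needed by another word.
The suffix "mor" (3 nodes) is used only by "takatormor"; "takator" is itself a stored word, so pruning stops there.
Nodes removed: 3

3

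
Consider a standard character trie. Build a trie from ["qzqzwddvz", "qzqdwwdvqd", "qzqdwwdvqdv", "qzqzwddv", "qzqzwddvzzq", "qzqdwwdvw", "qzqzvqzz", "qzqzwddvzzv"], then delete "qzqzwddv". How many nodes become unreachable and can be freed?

After clearing the end-marker at "qzqzwddv", prune upward until reaching a node still needed by another word.
Every node on "qzqzwddv" is still needed (e.g. by "qzqzwddvz"), so nothing is freed.
Nodes removed: 0

0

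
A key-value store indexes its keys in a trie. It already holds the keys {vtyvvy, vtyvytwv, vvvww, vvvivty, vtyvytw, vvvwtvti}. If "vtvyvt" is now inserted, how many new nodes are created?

"vt" is already a path in the trie; the remaining "vyvt" must be added.
So 6 − 2 = 4 new nodes.

4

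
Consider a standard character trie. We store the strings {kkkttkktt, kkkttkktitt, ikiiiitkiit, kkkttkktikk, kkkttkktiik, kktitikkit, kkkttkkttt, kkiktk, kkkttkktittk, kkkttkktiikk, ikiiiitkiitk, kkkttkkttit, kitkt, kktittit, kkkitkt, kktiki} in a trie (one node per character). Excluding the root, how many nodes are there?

58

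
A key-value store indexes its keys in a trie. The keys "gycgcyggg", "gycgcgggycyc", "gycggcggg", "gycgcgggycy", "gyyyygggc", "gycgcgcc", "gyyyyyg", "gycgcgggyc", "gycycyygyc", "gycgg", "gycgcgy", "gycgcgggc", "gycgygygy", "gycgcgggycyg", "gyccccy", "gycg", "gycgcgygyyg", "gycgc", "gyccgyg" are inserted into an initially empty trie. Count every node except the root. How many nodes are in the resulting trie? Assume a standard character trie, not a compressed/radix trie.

Count nodes per top-level branch (shared prefixes stored once):
  'g'-branch (gyccccy, gyccgyg, gycg, gycgc, gycgcgcc, gycgcgggc, gycgcgggyc, gycgcgggycy, gycgcgggycyc, gycgcgggycyg, gycgcgy, gycgcgygyyg, gycgcyggg, gycgg, gycggcggg, gycgygygy, gycycyygyc, gyyyygggc, gyyyyyg): 58 nodes
Sum: 58

58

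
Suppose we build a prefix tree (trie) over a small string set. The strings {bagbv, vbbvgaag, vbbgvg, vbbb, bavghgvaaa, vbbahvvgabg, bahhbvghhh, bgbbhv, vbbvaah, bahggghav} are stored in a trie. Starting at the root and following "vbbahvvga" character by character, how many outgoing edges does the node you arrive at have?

1

Walk "vbbahvvga" from the root, arriving at one node.
Characters that immediately follow "vbbahvvga" among the stored strings: {b}.
That node has 1 child edge.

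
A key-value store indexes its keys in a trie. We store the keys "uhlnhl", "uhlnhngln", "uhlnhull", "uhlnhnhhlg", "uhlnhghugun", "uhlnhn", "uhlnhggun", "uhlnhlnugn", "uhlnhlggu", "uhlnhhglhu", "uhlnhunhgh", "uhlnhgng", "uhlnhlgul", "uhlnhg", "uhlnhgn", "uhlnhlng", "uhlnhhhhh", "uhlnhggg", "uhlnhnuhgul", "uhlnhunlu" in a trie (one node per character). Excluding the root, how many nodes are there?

Trace insertions, counting only characters that open a new branch:
  "uhlnhl" → 6 new (u, h, l, n, h, l)
  "uhlnhngln" → prefix "uhlnh" already present; 4 new (n, g, l, n)
  "uhlnhull" → prefix "uhlnh" already present; 3 new (u, l, l)
  "uhlnhnhhlg" → prefix "uhlnhn" already present; 4 new (h, h, l, g)
  "uhlnhghugun" → prefix "uhlnh" already present; 6 new (g, h, u, g, u, n)
  "uhlnhn" → prefix "uhlnhn" already present; 0 new (none)
  "uhlnhggun" → prefix "uhlnhg" already present; 3 new (g, u, n)
  "uhlnhlnugn" → prefix "uhlnhl" already present; 4 new (n, u, g, n)
  "uhlnhlggu" → prefix "uhlnhl" already present; 3 new (g, g, u)
  "uhlnhhglhu" → prefix "uhlnh" already present; 5 new (h, g, l, h, u)
  "uhlnhunhgh" → prefix "uhlnhu" already present; 4 new (n, h, g, h)
  "uhlnhgng" → prefix "uhlnhg" already present; 2 new (n, g)
  "uhlnhlgul" → prefix "uhlnhlg" already present; 2 new (u, l)
  "uhlnhg" → prefix "uhlnhg" already present; 0 new (none)
  "uhlnhgn" → prefix "uhlnhgn" already present; 0 new (none)
  "uhlnhlng" → prefix "uhlnhln" already present; 1 new (g)
  "uhlnhhhhh" → prefix "uhlnhh" already present; 3 new (h, h, h)
  "uhlnhggg" → prefix "uhlnhgg" already present; 1 new (g)
  "uhlnhnuhgul" → prefix "uhlnhn" already present; 5 new (u, h, g, u, l)
  "uhlnhunlu" → prefix "uhlnhun" already present; 2 new (l, u)
Total nodes = 6 + 4 + 3 + 4 + 6 + 0 + 3 + 4 + 3 + 5 + 4 + 2 + 2 + 0 + 0 + 1 + 3 + 1 + 5 + 2 = 58

58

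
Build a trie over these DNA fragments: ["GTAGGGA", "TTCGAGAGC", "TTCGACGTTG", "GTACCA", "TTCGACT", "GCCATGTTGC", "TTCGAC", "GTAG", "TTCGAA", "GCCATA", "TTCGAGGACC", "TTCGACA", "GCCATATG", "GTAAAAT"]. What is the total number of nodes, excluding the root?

47

Insert word by word; a character creates a node only if that edge doesn't already exist:
  "GTAGGGA" → 7 new (G, T, A, G, G, G, A)
  "TTCGAGAGC" → 9 new (T, T, C, G, A, G, A, G, C)
  "TTCGACGTTG" → prefix "TTCGA" already present; 5 new (C, G, T, T, G)
  "GTACCA" → prefix "GTA" already present; 3 new (C, C, A)
  "TTCGACT" → prefix "TTCGAC" already present; 1 new (T)
  "GCCATGTTGC" → prefix "G" already present; 9 new (C, C, A, T, G, T, T, G, C)
  "TTCGAC" → prefix "TTCGAC" already present; 0 new (none)
  "GTAG" → prefix "GTAG" already present; 0 new (none)
  "TTCGAA" → prefix "TTCGA" already present; 1 new (A)
  "GCCATA" → prefix "GCCAT" already present; 1 new (A)
  "TTCGAGGACC" → prefix "TTCGAG" already present; 4 new (G, A, C, C)
  "TTCGACA" → prefix "TTCGAC" already present; 1 new (A)
  "GCCATATG" → prefix "GCCATA" already present; 2 new (T, G)
  "GTAAAAT" → prefix "GTA" already present; 4 new (A, A, A, T)
Total nodes = 7 + 9 + 5 + 3 + 1 + 9 + 0 + 0 + 1 + 1 + 4 + 1 + 2 + 4 = 47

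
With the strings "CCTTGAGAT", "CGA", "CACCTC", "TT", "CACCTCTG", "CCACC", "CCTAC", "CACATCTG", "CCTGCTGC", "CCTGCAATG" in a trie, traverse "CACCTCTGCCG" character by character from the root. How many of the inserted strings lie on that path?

2

Check each prefix of "CACCTCTGCCG" against the stored set — each match is an end-marker on the path.
Prefixes of the query that are stored words: "CACCTC", "CACCTCTG"
Count: 2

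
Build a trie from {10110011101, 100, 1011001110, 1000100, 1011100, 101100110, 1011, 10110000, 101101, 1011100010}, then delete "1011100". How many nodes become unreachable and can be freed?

A node on "1011100"'s path can go only if nothing else ends at it or branches off below it.
Every node on "1011100" is still needed (e.g. by "1011100010"), so nothing is freed.
Nodes removed: 0

0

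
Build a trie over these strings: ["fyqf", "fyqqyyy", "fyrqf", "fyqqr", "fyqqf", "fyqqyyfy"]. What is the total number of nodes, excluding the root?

Trace insertions, counting only characters that open a new branch:
  "fyqf" → 4 new (f, y, q, f)
  "fyqqyyy" → prefix "fyq" already present; 4 new (q, y, y, y)
  "fyrqf" → prefix "fy" already present; 3 new (r, q, f)
  "fyqqr" → prefix "fyqq" already present; 1 new (r)
  "fyqqf" → prefix "fyqq" already present; 1 new (f)
  "fyqqyyfy" → prefix "fyqqyy" already present; 2 new (f, y)
Total nodes = 4 + 4 + 3 + 1 + 1 + 2 = 15

15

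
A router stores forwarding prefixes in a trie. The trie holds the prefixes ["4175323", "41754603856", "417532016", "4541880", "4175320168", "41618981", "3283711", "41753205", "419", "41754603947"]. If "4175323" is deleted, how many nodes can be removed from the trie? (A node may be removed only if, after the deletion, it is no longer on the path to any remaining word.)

1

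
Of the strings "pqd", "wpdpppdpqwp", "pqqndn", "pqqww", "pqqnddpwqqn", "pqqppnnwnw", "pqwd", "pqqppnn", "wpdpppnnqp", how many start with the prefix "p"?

7

Traverse to the node for "p", then collect every word in that subtree.
Words under "p": pqd, pqqnddpwqqn, pqqndn, pqqppnn, pqqppnnwnw, pqqww, pqwd
Count: 7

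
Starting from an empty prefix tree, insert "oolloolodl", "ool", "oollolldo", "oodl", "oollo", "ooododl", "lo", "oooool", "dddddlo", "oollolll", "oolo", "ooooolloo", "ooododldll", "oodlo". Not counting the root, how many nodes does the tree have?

For each word, the new-node count is its length minus the longest prefix already in the trie:
  "oolloolodl" → 10 new (o, o, l, l, o, o, l, o, d, l)
  "ool" → prefix "ool" already present; 0 new (none)
  "oollolldo" → prefix "oollo" already present; 4 new (l, l, d, o)
  "oodl" → prefix "oo" already present; 2 new (d, l)
  "oollo" → prefix "oollo" already present; 0 new (none)
  "ooododl" → prefix "oo" already present; 5 new (o, d, o, d, l)
  "lo" → 2 new (l, o)
  "oooool" → prefix "ooo" already present; 3 new (o, o, l)
  "dddddlo" → 7 new (d, d, d, d, d, l, o)
  "oollolll" → prefix "oolloll" already present; 1 new (l)
  "oolo" → prefix "ool" already present; 1 new (o)
  "ooooolloo" → prefix "oooool" already present; 3 new (l, o, o)
  "ooododldll" → prefix "ooododl" already present; 3 new (d, l, l)
  "oodlo" → prefix "oodl" already present; 1 new (o)
Total nodes = 10 + 0 + 4 + 2 + 0 + 5 + 2 + 3 + 7 + 1 + 1 + 3 + 3 + 1 = 42

42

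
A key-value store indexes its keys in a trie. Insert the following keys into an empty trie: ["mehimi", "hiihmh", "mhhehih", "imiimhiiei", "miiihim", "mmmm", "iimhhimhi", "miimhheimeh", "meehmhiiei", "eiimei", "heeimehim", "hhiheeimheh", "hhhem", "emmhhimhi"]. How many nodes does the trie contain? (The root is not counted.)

For each word, the new-node count is its length minus the longest prefix already in the trie:
  "mehimi" → 6 new (m, e, h, i, m, i)
  "hiihmh" → 6 new (h, i, i, h, m, h)
  "mhhehih" → prefix "m" already present; 6 new (h, h, e, h, i, h)
  "imiimhiiei" → 10 new (i, m, i, i, m, h, i, i, e, i)
  "miiihim" → prefix "m" already present; 6 new (i, i, i, h, i, m)
  "mmmm" → prefix "m" already present; 3 new (m, m, m)
  "iimhhimhi" → prefix "i" already present; 8 new (i, m, h, h, i, m, h, i)
  "miimhheimeh" → prefix "mii" already present; 8 new (m, h, h, e, i, m, e, h)
  "meehmhiiei" → prefix "me" already present; 8 new (e, h, m, h, i, i, e, i)
  "eiimei" → 6 new (e, i, i, m, e, i)
  "heeimehim" → prefix "h" already present; 8 new (e, e, i, m, e, h, i, m)
  "hhiheeimheh" → prefix "h" already present; 10 new (h, i, h, e, e, i, m, h, e, h)
  "hhhem" → prefix "hh" already present; 3 new (h, e, m)
  "emmhhimhi" → prefix "e" already present; 8 new (m, m, h, h, i, m, h, i)
Total nodes = 6 + 6 + 6 + 10 + 6 + 3 + 8 + 8 + 8 + 6 + 8 + 10 + 3 + 8 = 96

96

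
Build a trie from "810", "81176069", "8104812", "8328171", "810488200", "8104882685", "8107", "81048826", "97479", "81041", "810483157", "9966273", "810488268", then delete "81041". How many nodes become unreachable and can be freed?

After clearing the end-marker at "81041", prune upward until reaching a node still needed by another word.
The suffix "1" (1 node) is used only by "81041"; the node for "8104" still has the child "8", so pruning stops there.
Nodes removed: 1

1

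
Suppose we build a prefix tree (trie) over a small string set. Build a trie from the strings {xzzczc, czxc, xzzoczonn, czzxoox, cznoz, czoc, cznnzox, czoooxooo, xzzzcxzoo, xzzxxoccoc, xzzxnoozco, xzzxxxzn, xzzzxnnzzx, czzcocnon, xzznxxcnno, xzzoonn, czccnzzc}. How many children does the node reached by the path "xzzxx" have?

Walk "xzzxx" from the root, arriving at one node.
Distinct next characters after "xzzxx": o, x.
That node has 2 child edges.

2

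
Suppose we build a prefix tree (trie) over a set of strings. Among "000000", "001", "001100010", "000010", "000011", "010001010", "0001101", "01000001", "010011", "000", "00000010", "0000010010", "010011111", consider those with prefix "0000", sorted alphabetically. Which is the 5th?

000011

Words with prefix "0000", in lexicographic order: "000000", "00000010", "0000010010", "000010", "000011"
Position 5: 000011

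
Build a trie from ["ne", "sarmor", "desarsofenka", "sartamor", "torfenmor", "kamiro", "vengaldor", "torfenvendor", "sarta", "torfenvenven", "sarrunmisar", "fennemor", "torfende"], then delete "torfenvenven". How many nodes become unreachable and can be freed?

After clearing the end-marker at "torfenvenven", prune upward until reaching a node still needed by another word.
The suffix "ven" (3 nodes) is used only by "torfenvenven"; the node for "torfenven" still has the child "d", so pruning stops there.
Nodes removed: 3

3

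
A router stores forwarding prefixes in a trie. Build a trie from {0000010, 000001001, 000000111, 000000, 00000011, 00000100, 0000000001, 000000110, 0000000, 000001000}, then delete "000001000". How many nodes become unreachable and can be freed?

1

After clearing the end-marker at "000001000", prune upward until reaching a node still needed by another word.
The suffix "0" (1 node) is used only by "000001000"; the node for "00000100" still has the child "1", so pruning stops there.
Nodes removed: 1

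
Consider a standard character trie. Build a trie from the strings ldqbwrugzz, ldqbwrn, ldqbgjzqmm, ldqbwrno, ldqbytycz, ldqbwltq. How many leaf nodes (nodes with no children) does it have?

Leaves are exactly the stored words that no other stored word extends.
Those words: "ldqbgjzqmm", "ldqbwltq", "ldqbwrno", "ldqbwrugzz", "ldqbytycz"
Leaf count: 5

5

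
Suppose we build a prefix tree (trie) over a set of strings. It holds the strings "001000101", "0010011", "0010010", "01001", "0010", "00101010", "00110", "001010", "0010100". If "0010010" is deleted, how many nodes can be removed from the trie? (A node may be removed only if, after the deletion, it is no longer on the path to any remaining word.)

1

Walk "0010010" from the leaf back toward the root, removing each node that no remaining word uses.
The suffix "0" (1 node) is used only by "0010010"; the node for "001001" still has the child "1", so pruning stops there.
Nodes removed: 1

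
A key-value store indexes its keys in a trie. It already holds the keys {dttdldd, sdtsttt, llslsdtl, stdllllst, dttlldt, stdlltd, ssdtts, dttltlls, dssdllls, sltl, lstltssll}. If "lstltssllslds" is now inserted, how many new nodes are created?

The longest prefix of "lstltssllslds" already in the trie is "lstltssll" (length 9).
So 13 − 9 = 4 new nodes.

4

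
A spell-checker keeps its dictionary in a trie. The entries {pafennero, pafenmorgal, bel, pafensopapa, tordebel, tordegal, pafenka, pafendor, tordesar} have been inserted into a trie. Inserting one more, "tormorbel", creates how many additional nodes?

The longest prefix of "tormorbel" already in the trie is "tor" (length 3).
Each of the 6 remaining characters creates one node.

6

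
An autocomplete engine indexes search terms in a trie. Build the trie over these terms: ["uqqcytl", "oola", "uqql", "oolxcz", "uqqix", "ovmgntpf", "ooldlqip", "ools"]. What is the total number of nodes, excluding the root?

30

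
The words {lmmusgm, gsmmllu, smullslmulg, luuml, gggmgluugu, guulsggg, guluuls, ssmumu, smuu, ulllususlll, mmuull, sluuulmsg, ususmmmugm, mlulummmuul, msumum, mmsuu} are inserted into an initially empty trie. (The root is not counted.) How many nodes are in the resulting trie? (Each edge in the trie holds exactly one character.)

Insert word by word; a character creates a node only if that edge doesn't already exist:
  "lmmusgm" → 7 new (l, m, m, u, s, g, m)
  "gsmmllu" → 7 new (g, s, m, m, l, l, u)
  "smullslmulg" → 11 new (s, m, u, l, l, s, l, m, u, l, g)
  "luuml" → prefix "l" already present; 4 new (u, u, m, l)
  "gggmgluugu" → prefix "g" already present; 9 new (g, g, m, g, l, u, u, g, u)
  "guulsggg" → prefix "g" already present; 7 new (u, u, l, s, g, g, g)
  "guluuls" → prefix "gu" already present; 5 new (l, u, u, l, s)
  "ssmumu" → prefix "s" already present; 5 new (s, m, u, m, u)
  "smuu" → prefix "smu" already present; 1 new (u)
  "ulllususlll" → 11 new (u, l, l, l, u, s, u, s, l, l, l)
  "mmuull" → 6 new (m, m, u, u, l, l)
  "sluuulmsg" → prefix "s" already present; 8 new (l, u, u, u, l, m, s, g)
  "ususmmmugm" → prefix "u" already present; 9 new (s, u, s, m, m, m, u, g, m)
  "mlulummmuul" → prefix "m" already present; 10 new (l, u, l, u, m, m, m, u, u, l)
  "msumum" → prefix "m" already present; 5 new (s, u, m, u, m)
  "mmsuu" → prefix "mm" already present; 3 new (s, u, u)
Total nodes = 7 + 7 + 11 + 4 + 9 + 7 + 5 + 5 + 1 + 11 + 6 + 8 + 9 + 10 + 5 + 3 = 108

108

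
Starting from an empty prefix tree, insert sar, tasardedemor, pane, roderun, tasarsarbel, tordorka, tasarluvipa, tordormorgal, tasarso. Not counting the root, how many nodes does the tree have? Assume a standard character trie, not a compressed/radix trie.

Insert word by word; a character creates a node only if that edge doesn't already exist:
  "sar" → 3 new (s, a, r)
  "tasardedemor" → 12 new (t, a, s, a, r, d, e, d, e, m, o, r)
  "pane" → 4 new (p, a, n, e)
  "roderun" → 7 new (r, o, d, e, r, u, n)
  "tasarsarbel" → prefix "tasar" already present; 6 new (s, a, r, b, e, l)
  "tordorka" → prefix "t" already present; 7 new (o, r, d, o, r, k, a)
  "tasarluvipa" → prefix "tasar" already present; 6 new (l, u, v, i, p, a)
  "tordormorgal" → prefix "tordor" already present; 6 new (m, o, r, g, a, l)
  "tasarso" → prefix "tasars" already present; 1 new (o)
Total nodes = 3 + 12 + 4 + 7 + 6 + 7 + 6 + 6 + 1 = 52

52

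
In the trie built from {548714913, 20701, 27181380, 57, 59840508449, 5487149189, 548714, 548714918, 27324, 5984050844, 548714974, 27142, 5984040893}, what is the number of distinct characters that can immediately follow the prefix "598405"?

1

The children of the "598405" node are the distinct next characters among strings starting with "598405".
Distinct next characters after "598405": 0.
That node has 1 child edge.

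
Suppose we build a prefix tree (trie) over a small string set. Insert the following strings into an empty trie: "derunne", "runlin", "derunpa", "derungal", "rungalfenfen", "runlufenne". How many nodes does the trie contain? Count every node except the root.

Trace insertions, counting only characters that open a new branch:
  "derunne" → 7 new (d, e, r, u, n, n, e)
  "runlin" → 6 new (r, u, n, l, i, n)
  "derunpa" → prefix "derun" already present; 2 new (p, a)
  "derungal" → prefix "derun" already present; 3 new (g, a, l)
  "rungalfenfen" → prefix "run" already present; 9 new (g, a, l, f, e, n, f, e, n)
  "runlufenne" → prefix "runl" already present; 6 new (u, f, e, n, n, e)
Total nodes = 7 + 6 + 2 + 3 + 9 + 6 = 33

33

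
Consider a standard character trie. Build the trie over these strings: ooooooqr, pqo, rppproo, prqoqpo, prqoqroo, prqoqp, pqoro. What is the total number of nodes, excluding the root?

29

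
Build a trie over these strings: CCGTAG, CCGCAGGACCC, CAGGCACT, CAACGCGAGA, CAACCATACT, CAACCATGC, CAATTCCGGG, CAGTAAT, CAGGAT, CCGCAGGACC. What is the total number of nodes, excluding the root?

50

Count nodes per top-level branch (shared prefixes stored once):
  'C'-branch (CAACCATACT, CAACCATGC, CAACGCGAGA, CAATTCCGGG, CAGGAT, CAGGCACT, CAGTAAT, CCGCAGGACC, CCGCAGGACCC, CCGTAG): 50 nodes
Sum: 50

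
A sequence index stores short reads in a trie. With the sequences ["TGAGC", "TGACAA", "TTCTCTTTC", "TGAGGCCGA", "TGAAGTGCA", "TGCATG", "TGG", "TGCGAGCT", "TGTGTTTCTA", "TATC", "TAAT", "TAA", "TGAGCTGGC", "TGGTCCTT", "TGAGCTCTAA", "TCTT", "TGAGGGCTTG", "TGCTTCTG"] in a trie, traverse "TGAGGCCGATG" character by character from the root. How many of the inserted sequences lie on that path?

1

Walk "TGAGGCCGATG" from the root; an end-of-word marker is hit whenever a stored word is a prefix of "TGAGGCCGATG".
Prefixes of the query that are stored words: "TGAGGCCGA"
Count: 1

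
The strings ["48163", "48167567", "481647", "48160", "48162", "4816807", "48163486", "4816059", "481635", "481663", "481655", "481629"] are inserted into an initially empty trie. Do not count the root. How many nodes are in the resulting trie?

27

Trie structure (* marks end of a word):
(root)
└─ 4
   └─ 8
      └─ 1
         └─ 6
            ├─ 0 *
            │  └─ 5
            │     └─ 9 *
            ├─ 2 *
            │  └─ 9 *
            ├─ 3 *
            │  ├─ 4
            │  │  └─ 8
            │  │     └─ 6 *
            │  └─ 5 *
            ├─ 4
            │  └─ 7 *
            ├─ 5
            │  └─ 5 *
            ├─ 6
            │  └─ 3 *
            ├─ 7
            │  └─ 5
            │     └─ 6
            │        └─ 7 *
            └─ 8
               └─ 0
                  └─ 7 *
Counting every labelled node above: 27.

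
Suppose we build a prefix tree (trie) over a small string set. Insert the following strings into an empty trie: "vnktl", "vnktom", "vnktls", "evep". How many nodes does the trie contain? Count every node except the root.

12

Trace insertions, counting only characters that open a new branch:
  "vnktl" → 5 new (v, n, k, t, l)
  "vnktom" → prefix "vnkt" already present; 2 new (o, m)
  "vnktls" → prefix "vnktl" already present; 1 new (s)
  "evep" → 4 new (e, v, e, p)
Total nodes = 5 + 2 + 1 + 4 = 12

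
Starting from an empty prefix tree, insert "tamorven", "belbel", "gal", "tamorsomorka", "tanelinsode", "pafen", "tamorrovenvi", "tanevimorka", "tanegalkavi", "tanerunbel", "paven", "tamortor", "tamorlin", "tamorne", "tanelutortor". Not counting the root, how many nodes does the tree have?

Insert word by word; a character creates a node only if that edge doesn't already exist:
  "tamorven" → 8 new (t, a, m, o, r, v, e, n)
  "belbel" → 6 new (b, e, l, b, e, l)
  "gal" → 3 new (g, a, l)
  "tamorsomorka" → prefix "tamor" already present; 7 new (s, o, m, o, r, k, a)
  "tanelinsode" → prefix "ta" already present; 9 new (n, e, l, i, n, s, o, d, e)
  "pafen" → 5 new (p, a, f, e, n)
  "tamorrovenvi" → prefix "tamor" already present; 7 new (r, o, v, e, n, v, i)
  "tanevimorka" → prefix "tane" already present; 7 new (v, i, m, o, r, k, a)
  "tanegalkavi" → prefix "tane" already present; 7 new (g, a, l, k, a, v, i)
  "tanerunbel" → prefix "tane" already present; 6 new (r, u, n, b, e, l)
  "paven" → prefix "pa" already present; 3 new (v, e, n)
  "tamortor" → prefix "tamor" already present; 3 new (t, o, r)
  "tamorlin" → prefix "tamor" already present; 3 new (l, i, n)
  "tamorne" → prefix "tamor" already present; 2 new (n, e)
  "tanelutortor" → prefix "tanel" already present; 7 new (u, t, o, r, t, o, r)
Total nodes = 8 + 6 + 3 + 7 + 9 + 5 + 7 + 7 + 7 + 6 + 3 + 3 + 3 + 2 + 7 = 83

83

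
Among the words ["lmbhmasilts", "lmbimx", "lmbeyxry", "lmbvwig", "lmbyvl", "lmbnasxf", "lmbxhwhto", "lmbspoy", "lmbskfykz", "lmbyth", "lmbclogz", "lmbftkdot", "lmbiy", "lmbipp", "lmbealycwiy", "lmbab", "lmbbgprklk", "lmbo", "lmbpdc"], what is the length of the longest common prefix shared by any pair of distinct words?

Look for the deepest trie node that still has at least two words in its subtree.
e.g. "lmbealycwiy" and "lmbeyxry" share the prefix "lmbe" of length 4; no pair shares a longer one.
Longest shared-prefix length: 4

4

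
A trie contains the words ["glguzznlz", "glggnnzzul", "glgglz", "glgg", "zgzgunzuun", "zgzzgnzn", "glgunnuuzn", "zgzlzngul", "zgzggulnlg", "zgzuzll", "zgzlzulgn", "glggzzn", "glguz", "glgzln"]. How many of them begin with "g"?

8

Walk to "g"; the words in its subtree are exactly those with that prefix.
Matches: "glgg", "glgglz", "glggnnzzul", "glggzzn", "glgunnuuzn", "glguz", "glguzznlz", "glgzln"
Count: 8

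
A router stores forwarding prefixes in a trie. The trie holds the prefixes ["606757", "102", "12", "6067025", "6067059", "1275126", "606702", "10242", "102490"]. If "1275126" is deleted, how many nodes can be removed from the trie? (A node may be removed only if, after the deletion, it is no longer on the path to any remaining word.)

A node on "1275126"'s path can go only if nothing else ends at it or branches off below it.
The suffix "75126" (5 nodes) is used only by "1275126"; "12" is itself a stored word, so pruning stops there.
Nodes removed: 5

5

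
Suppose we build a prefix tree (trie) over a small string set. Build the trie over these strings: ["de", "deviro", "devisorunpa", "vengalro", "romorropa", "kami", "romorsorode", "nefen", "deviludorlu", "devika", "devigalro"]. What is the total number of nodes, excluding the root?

59

Insert word by word; a character creates a node only if that edge doesn't already exist:
  "de" → 2 new (d, e)
  "deviro" → prefix "de" already present; 4 new (v, i, r, o)
  "devisorunpa" → prefix "devi" already present; 7 new (s, o, r, u, n, p, a)
  "vengalro" → 8 new (v, e, n, g, a, l, r, o)
  "romorropa" → 9 new (r, o, m, o, r, r, o, p, a)
  "kami" → 4 new (k, a, m, i)
  "romorsorode" → prefix "romor" already present; 6 new (s, o, r, o, d, e)
  "nefen" → 5 new (n, e, f, e, n)
  "deviludorlu" → prefix "devi" already present; 7 new (l, u, d, o, r, l, u)
  "devika" → prefix "devi" already present; 2 new (k, a)
  "devigalro" → prefix "devi" already present; 5 new (g, a, l, r, o)
Total nodes = 2 + 4 + 7 + 8 + 9 + 4 + 6 + 5 + 7 + 2 + 5 = 59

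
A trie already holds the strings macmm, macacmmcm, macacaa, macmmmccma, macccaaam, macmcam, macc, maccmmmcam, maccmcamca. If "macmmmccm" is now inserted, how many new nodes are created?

Every character of "macmmmccm" already lies on an existing path (it is a prefix of some stored word).
No new nodes are needed: 0.

0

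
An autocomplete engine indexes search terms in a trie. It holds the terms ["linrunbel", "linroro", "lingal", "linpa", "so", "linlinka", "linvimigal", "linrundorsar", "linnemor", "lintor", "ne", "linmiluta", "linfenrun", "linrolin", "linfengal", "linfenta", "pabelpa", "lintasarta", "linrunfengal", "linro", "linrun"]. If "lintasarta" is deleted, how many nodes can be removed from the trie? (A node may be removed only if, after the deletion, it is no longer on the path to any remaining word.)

After clearing the end-marker at "lintasarta", prune upward until reaching a node still needed by another word.
The suffix "asarta" (6 nodes) is used only by "lintasarta"; the node for "lint" still has the child "o", so pruning stops there.
Nodes removed: 6

6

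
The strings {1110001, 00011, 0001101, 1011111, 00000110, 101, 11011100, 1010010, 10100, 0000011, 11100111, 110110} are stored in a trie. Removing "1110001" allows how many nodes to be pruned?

2

A node on "1110001"'s path can go only if nothing else ends at it or branches off below it.
The suffix "01" (2 nodes) is used only by "1110001"; the node for "11100" still has the child "1", so pruning stops there.
Nodes removed: 2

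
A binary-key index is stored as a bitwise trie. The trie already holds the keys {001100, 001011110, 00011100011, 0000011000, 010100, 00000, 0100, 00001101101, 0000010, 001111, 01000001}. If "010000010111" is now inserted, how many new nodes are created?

4

The longest prefix of "010000010111" already in the trie is "01000001" (length 8).
Each of the 4 remaining characters creates one node.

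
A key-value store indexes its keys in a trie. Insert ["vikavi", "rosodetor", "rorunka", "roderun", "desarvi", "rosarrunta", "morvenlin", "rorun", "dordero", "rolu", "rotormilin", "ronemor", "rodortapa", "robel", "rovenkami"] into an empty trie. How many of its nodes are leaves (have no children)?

14

Leaves are exactly the stored words that no other stored word extends.
Those words: "desarvi", "dordero", "morvenlin", "robel", "roderun", "rodortapa", "rolu", "ronemor", "rorunka", "rosarrunta", "rosodetor", "rotormilin", "rovenkami", "vikavi"
Leaf count: 14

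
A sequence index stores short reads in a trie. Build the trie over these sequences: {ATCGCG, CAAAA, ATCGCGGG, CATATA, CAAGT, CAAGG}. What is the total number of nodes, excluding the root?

Count nodes per top-level branch (shared prefixes stored once):
  'A'-branch (ATCGCG, ATCGCGGG): 8 nodes
  'C'-branch (CAAAA, CAAGG, CAAGT, CATATA): 12 nodes
Sum: 20

20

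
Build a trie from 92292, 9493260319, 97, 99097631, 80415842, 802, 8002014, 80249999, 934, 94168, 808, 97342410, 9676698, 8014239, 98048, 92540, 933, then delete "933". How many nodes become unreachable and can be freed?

A node on "933"'s path can go only if nothing else ends at it or branches off below it.
The suffix "3" (1 node) is used only by "933"; the node for "93" still has the child "4", so pruning stops there.
Nodes removed: 1

1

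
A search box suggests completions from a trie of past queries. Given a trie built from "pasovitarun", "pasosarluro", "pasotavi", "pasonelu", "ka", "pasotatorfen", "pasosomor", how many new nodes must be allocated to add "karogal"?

5

Walking "karogal" from the root, the first 2 characters ("ka") follow existing edges; "r" is the first miss.
New nodes needed: |"karogal"| − 2 = 7 − 2 = 5.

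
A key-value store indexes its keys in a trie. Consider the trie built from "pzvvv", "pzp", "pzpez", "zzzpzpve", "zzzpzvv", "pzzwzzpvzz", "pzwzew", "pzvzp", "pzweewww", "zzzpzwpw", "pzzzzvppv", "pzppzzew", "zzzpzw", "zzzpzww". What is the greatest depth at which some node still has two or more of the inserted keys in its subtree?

The deepest shared node is where two words last agree before diverging.
e.g. "zzzpzw" and "zzzpzwpw" share the prefix "zzzpzw" of length 6; no pair shares a longer one.
Longest shared-prefix length: 6

6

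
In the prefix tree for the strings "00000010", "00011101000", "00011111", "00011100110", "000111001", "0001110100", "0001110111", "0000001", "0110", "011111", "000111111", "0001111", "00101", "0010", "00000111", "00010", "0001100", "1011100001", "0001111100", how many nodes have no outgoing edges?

13

A leaf is a node with no children — equivalently, the end of a word that is not a proper prefix of any other stored word.
Those words: "00000010", "00000111", "00010", "0001100", "00011100110", "00011101000", "0001110111", "0001111100", "000111111", "00101", "0110", "011111", "1011100001"
Leaf count: 13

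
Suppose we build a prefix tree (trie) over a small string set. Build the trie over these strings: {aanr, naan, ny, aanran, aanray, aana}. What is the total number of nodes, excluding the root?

13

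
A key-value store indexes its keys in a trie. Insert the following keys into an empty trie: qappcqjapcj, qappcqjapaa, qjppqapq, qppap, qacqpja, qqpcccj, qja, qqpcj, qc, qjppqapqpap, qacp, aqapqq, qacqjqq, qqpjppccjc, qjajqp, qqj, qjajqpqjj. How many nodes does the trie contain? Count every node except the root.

Insert word by word; a character creates a node only if that edge doesn't already exist:
  "qappcqjapcj" → 11 new (q, a, p, p, c, q, j, a, p, c, j)
  "qappcqjapaa" → prefix "qappcqjap" already present; 2 new (a, a)
  "qjppqapq" → prefix "q" already present; 7 new (j, p, p, q, a, p, q)
  "qppap" → prefix "q" already present; 4 new (p, p, a, p)
  "qacqpja" → prefix "qa" already present; 5 new (c, q, p, j, a)
  "qqpcccj" → prefix "q" already present; 6 new (q, p, c, c, c, j)
  "qja" → prefix "qj" already present; 1 new (a)
  "qqpcj" → prefix "qqpc" already present; 1 new (j)
  "qc" → prefix "q" already present; 1 new (c)
  "qjppqapqpap" → prefix "qjppqapq" already present; 3 new (p, a, p)
  "qacp" → prefix "qac" already present; 1 new (p)
  "aqapqq" → 6 new (a, q, a, p, q, q)
  "qacqjqq" → prefix "qacq" already present; 3 new (j, q, q)
  "qqpjppccjc" → prefix "qqp" already present; 7 new (j, p, p, c, c, j, c)
  "qjajqp" → prefix "qja" already present; 3 new (j, q, p)
  "qqj" → prefix "qq" already present; 1 new (j)
  "qjajqpqjj" → prefix "qjajqp" already present; 3 new (q, j, j)
Total nodes = 11 + 2 + 7 + 4 + 5 + 6 + 1 + 1 + 1 + 3 + 1 + 6 + 3 + 7 + 3 + 1 + 3 = 65

65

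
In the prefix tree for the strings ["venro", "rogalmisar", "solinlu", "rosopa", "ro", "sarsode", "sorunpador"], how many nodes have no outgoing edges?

6

Leaves are exactly the stored words that no other stored word extends.
Those words: "rogalmisar", "rosopa", "sarsode", "solinlu", "sorunpador", "venro"
Leaf count: 6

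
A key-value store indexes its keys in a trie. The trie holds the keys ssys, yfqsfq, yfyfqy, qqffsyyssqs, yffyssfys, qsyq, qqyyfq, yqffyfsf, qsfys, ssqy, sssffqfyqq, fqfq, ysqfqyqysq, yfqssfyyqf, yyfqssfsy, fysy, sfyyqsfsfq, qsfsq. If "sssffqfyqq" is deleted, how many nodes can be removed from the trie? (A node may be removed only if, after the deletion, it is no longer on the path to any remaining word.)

8

A node on "sssffqfyqq"'s path can go only if nothing else ends at it or branches off below it.
The suffix "sffqfyqq" (8 nodes) is used only by "sssffqfyqq"; the node for "ss" still has the child "y", so pruning stops there.
Nodes removed: 8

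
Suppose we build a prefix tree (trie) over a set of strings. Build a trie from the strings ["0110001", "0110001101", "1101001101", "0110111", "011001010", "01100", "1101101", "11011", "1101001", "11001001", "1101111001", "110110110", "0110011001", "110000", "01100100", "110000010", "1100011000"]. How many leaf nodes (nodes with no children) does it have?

11

A leaf is a node with no children — equivalently, the end of a word that is not a proper prefix of any other stored word.
Those words: "0110001101", "01100100", "011001010", "0110011001", "0110111", "110000010", "1100011000", "11001001", "1101001101", "110110110", "1101111001"
Leaf count: 11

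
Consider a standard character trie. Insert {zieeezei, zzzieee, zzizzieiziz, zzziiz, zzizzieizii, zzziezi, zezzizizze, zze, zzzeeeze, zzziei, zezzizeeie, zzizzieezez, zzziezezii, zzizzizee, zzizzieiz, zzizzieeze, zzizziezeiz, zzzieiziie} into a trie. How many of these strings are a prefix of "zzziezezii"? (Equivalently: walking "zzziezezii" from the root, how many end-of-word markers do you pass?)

Traverse "zzziezezii" character by character; count nodes along the way that are marked as word ends.
Prefixes of the query that are stored words: "zzziezezii"
Count: 1

1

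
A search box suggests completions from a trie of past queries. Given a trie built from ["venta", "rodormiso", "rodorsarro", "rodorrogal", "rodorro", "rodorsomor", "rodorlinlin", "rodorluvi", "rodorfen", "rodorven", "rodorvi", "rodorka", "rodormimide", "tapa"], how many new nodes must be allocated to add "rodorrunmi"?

"rodorr" is already a path in the trie; the remaining "unmi" must be added.
New nodes needed: |"rodorrunmi"| − 6 = 10 − 6 = 4.

4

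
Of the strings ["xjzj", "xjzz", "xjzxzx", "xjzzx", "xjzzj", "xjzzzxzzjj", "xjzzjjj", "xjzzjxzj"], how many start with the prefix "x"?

Traverse to the node for "x", then collect every word in that subtree.
Matches: "xjzj", "xjzxzx", "xjzz", "xjzzj", "xjzzjjj", "xjzzjxzj", "xjzzx", "xjzzzxzzjj"
Count: 8

8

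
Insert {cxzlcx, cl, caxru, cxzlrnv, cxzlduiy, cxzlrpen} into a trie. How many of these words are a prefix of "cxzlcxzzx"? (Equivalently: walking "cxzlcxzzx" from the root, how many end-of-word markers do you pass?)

1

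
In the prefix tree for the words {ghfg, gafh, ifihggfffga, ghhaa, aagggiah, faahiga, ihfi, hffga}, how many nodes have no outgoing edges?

8

Leaves are exactly the stored words that no other stored word extends.
Those words: "aagggiah", "faahiga", "gafh", "ghfg", "ghhaa", "hffga", "ifihggfffga", "ihfi"
Leaf count: 8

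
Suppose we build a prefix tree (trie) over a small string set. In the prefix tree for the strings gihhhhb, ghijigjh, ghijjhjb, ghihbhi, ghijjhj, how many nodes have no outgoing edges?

4

A leaf is a node with no children — equivalently, the end of a word that is not a proper prefix of any other stored word.
Those words: "ghihbhi", "ghijigjh", "ghijjhjb", "gihhhhb"
Leaf count: 4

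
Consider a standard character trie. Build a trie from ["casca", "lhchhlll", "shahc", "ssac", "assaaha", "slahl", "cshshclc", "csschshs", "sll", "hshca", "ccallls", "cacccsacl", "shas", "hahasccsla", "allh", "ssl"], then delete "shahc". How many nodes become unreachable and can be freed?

2

After clearing the end-marker at "shahc", prune upward until reaching a node still needed by another word.
The suffix "hc" (2 nodes) is used only by "shahc"; the node for "sha" still has the child "s", so pruning stops there.
Nodes removed: 2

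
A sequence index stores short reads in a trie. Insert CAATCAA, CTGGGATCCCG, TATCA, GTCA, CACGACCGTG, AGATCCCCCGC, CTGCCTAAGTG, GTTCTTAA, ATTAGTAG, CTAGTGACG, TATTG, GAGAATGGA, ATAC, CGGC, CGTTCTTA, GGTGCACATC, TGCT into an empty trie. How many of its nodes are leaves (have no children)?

Leaves are exactly the stored words that no other stored word extends.
Those words: "AGATCCCCCGC", "ATAC", "ATTAGTAG", "CAATCAA", "CACGACCGTG", "CGGC", "CGTTCTTA", "CTAGTGACG", "CTGCCTAAGTG", "CTGGGATCCCG", "GAGAATGGA", "GGTGCACATC", "GTCA", "GTTCTTAA", "TATCA", "TATTG", "TGCT"
Leaf count: 17

17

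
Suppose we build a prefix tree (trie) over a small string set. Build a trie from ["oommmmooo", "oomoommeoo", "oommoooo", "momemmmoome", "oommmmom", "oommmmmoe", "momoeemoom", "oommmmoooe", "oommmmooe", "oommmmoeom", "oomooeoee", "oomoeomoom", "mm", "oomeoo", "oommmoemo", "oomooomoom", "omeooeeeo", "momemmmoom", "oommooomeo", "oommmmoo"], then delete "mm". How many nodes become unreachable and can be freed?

Walk "mm" from the leaf back toward the root, removing each node that no remaining word uses.
The suffix "m" (1 node) is used only by "mm"; the node for "m" still has the child "o", so pruning stops there.
Nodes removed: 1

1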